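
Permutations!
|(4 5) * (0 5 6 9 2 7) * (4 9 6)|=|(0 5 9 2 7)|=5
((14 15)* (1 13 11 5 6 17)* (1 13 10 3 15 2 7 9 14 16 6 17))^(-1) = ((1 10 3 15 16 6)(2 7 9 14)(5 17 13 11))^(-1) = (1 6 16 15 3 10)(2 14 9 7)(5 11 13 17)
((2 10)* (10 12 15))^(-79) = (2 12 15 10)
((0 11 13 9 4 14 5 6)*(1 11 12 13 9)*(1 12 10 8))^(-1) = (0 6 5 14 4 9 11 1 8 10)(12 13)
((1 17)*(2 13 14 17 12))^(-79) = ((1 12 2 13 14 17))^(-79) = (1 17 14 13 2 12)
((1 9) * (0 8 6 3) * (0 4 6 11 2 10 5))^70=(0 10 11)(2 8 5)(3 4 6)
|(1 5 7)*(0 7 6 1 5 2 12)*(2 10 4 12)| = 8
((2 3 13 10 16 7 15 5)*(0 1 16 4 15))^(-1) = ((0 1 16 7)(2 3 13 10 4 15 5))^(-1) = (0 7 16 1)(2 5 15 4 10 13 3)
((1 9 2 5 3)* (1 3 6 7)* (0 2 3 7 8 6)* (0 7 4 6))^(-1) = (0 8 6 4 3 9 1 7 5 2)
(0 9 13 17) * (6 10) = (0 9 13 17)(6 10) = [9, 1, 2, 3, 4, 5, 10, 7, 8, 13, 6, 11, 12, 17, 14, 15, 16, 0]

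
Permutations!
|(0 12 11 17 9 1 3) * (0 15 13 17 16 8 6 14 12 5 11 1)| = |(0 5 11 16 8 6 14 12 1 3 15 13 17 9)| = 14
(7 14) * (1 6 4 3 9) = (1 6 4 3 9)(7 14) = [0, 6, 2, 9, 3, 5, 4, 14, 8, 1, 10, 11, 12, 13, 7]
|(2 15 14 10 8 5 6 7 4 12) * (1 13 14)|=|(1 13 14 10 8 5 6 7 4 12 2 15)|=12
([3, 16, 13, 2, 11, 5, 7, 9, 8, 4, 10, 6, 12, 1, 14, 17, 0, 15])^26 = (17)(0 2 1)(3 13 16)(4 11 6 7 9)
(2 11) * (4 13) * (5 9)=[0, 1, 11, 3, 13, 9, 6, 7, 8, 5, 10, 2, 12, 4]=(2 11)(4 13)(5 9)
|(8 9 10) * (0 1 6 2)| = |(0 1 6 2)(8 9 10)| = 12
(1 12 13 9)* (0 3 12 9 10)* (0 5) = (0 3 12 13 10 5)(1 9) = [3, 9, 2, 12, 4, 0, 6, 7, 8, 1, 5, 11, 13, 10]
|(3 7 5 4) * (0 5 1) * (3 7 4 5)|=|(0 3 4 7 1)|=5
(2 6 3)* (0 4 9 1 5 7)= [4, 5, 6, 2, 9, 7, 3, 0, 8, 1]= (0 4 9 1 5 7)(2 6 3)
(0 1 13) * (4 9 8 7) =[1, 13, 2, 3, 9, 5, 6, 4, 7, 8, 10, 11, 12, 0] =(0 1 13)(4 9 8 7)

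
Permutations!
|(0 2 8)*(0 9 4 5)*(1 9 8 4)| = 4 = |(0 2 4 5)(1 9)|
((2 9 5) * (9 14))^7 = ((2 14 9 5))^7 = (2 5 9 14)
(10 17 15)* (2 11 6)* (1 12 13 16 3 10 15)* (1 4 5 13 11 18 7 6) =(1 12 11)(2 18 7 6)(3 10 17 4 5 13 16) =[0, 12, 18, 10, 5, 13, 2, 6, 8, 9, 17, 1, 11, 16, 14, 15, 3, 4, 7]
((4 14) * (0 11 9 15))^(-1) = (0 15 9 11)(4 14)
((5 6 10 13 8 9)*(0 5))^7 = (13)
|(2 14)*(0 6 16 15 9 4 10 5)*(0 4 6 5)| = |(0 5 4 10)(2 14)(6 16 15 9)| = 4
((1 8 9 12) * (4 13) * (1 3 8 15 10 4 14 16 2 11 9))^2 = (1 10 13 16 11 12 8 15 4 14 2 9 3)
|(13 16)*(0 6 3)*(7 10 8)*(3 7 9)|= |(0 6 7 10 8 9 3)(13 16)|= 14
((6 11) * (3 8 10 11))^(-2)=((3 8 10 11 6))^(-2)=(3 11 8 6 10)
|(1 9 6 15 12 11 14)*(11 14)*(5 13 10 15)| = |(1 9 6 5 13 10 15 12 14)| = 9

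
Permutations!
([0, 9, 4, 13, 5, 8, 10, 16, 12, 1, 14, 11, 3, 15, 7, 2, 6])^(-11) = [0, 9, 3, 5, 13, 15, 16, 14, 2, 1, 6, 11, 4, 8, 10, 12, 7]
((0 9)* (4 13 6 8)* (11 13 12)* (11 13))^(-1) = (0 9)(4 8 6 13 12)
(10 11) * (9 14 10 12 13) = [0, 1, 2, 3, 4, 5, 6, 7, 8, 14, 11, 12, 13, 9, 10] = (9 14 10 11 12 13)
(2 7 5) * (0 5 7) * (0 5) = (7)(2 5) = [0, 1, 5, 3, 4, 2, 6, 7]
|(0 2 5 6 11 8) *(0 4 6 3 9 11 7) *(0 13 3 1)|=8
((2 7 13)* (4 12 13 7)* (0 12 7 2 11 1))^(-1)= ((0 12 13 11 1)(2 4 7))^(-1)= (0 1 11 13 12)(2 7 4)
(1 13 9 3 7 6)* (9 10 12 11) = (1 13 10 12 11 9 3 7 6) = [0, 13, 2, 7, 4, 5, 1, 6, 8, 3, 12, 9, 11, 10]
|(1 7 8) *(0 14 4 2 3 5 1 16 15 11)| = 12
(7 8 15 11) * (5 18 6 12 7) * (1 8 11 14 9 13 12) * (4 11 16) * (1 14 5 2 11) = (1 8 15 5 18 6 14 9 13 12 7 16 4)(2 11) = [0, 8, 11, 3, 1, 18, 14, 16, 15, 13, 10, 2, 7, 12, 9, 5, 4, 17, 6]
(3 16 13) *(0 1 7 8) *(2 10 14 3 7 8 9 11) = (0 1 8)(2 10 14 3 16 13 7 9 11) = [1, 8, 10, 16, 4, 5, 6, 9, 0, 11, 14, 2, 12, 7, 3, 15, 13]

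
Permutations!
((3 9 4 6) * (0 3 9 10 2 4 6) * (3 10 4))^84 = ((0 10 2 3 4)(6 9))^84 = (0 4 3 2 10)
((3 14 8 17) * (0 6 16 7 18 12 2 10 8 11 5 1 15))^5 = (0 12 3 15 18 17 1 7 8 5 16 10 11 6 2 14)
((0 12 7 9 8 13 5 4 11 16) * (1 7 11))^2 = (0 11)(1 9 13 4 7 8 5)(12 16)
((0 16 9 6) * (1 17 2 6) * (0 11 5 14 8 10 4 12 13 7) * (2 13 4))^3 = ((0 16 9 1 17 13 7)(2 6 11 5 14 8 10)(4 12))^3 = (0 1 7 9 13 16 17)(2 5 10 11 8 6 14)(4 12)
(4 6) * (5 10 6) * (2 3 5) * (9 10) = (2 3 5 9 10 6 4) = [0, 1, 3, 5, 2, 9, 4, 7, 8, 10, 6]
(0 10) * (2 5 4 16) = (0 10)(2 5 4 16) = [10, 1, 5, 3, 16, 4, 6, 7, 8, 9, 0, 11, 12, 13, 14, 15, 2]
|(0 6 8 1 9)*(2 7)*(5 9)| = |(0 6 8 1 5 9)(2 7)| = 6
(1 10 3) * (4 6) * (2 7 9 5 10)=(1 2 7 9 5 10 3)(4 6)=[0, 2, 7, 1, 6, 10, 4, 9, 8, 5, 3]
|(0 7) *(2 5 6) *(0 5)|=5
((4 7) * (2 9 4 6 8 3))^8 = ((2 9 4 7 6 8 3))^8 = (2 9 4 7 6 8 3)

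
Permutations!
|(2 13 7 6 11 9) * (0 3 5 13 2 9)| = 7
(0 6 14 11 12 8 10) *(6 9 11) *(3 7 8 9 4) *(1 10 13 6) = (0 4 3 7 8 13 6 14 1 10)(9 11 12) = [4, 10, 2, 7, 3, 5, 14, 8, 13, 11, 0, 12, 9, 6, 1]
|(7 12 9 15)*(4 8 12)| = |(4 8 12 9 15 7)| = 6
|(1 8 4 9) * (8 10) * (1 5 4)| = 3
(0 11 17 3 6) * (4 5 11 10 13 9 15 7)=[10, 1, 2, 6, 5, 11, 0, 4, 8, 15, 13, 17, 12, 9, 14, 7, 16, 3]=(0 10 13 9 15 7 4 5 11 17 3 6)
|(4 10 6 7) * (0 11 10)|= 6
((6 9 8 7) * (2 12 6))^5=(2 7 8 9 6 12)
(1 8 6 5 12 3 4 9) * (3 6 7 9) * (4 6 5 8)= (1 4 3 6 8 7 9)(5 12)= [0, 4, 2, 6, 3, 12, 8, 9, 7, 1, 10, 11, 5]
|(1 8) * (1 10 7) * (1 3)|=|(1 8 10 7 3)|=5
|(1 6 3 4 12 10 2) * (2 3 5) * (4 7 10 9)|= |(1 6 5 2)(3 7 10)(4 12 9)|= 12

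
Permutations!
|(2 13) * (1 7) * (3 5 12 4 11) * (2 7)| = |(1 2 13 7)(3 5 12 4 11)| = 20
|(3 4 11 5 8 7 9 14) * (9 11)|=|(3 4 9 14)(5 8 7 11)|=4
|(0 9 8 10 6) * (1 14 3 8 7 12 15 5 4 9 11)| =|(0 11 1 14 3 8 10 6)(4 9 7 12 15 5)| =24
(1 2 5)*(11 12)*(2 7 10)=(1 7 10 2 5)(11 12)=[0, 7, 5, 3, 4, 1, 6, 10, 8, 9, 2, 12, 11]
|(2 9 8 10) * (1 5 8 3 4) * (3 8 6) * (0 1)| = 12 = |(0 1 5 6 3 4)(2 9 8 10)|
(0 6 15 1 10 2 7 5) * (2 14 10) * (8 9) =(0 6 15 1 2 7 5)(8 9)(10 14) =[6, 2, 7, 3, 4, 0, 15, 5, 9, 8, 14, 11, 12, 13, 10, 1]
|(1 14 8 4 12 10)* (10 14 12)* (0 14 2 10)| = 4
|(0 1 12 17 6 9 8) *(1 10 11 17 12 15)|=|(0 10 11 17 6 9 8)(1 15)|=14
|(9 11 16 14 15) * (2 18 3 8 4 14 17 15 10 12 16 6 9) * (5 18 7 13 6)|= |(2 7 13 6 9 11 5 18 3 8 4 14 10 12 16 17 15)|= 17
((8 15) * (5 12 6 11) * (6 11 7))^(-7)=(5 11 12)(6 7)(8 15)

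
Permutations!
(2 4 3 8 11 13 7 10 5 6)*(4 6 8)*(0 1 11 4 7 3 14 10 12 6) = (0 1 11 13 3 7 12 6 2)(4 14 10 5 8) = [1, 11, 0, 7, 14, 8, 2, 12, 4, 9, 5, 13, 6, 3, 10]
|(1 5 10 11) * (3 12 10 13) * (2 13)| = |(1 5 2 13 3 12 10 11)| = 8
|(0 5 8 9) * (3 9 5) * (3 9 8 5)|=|(0 9)(3 8)|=2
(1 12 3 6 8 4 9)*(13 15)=(1 12 3 6 8 4 9)(13 15)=[0, 12, 2, 6, 9, 5, 8, 7, 4, 1, 10, 11, 3, 15, 14, 13]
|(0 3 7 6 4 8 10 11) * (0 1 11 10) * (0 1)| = |(0 3 7 6 4 8 1 11)| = 8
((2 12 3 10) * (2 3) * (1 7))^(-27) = ((1 7)(2 12)(3 10))^(-27) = (1 7)(2 12)(3 10)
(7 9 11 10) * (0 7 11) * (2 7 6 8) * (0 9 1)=[6, 0, 7, 3, 4, 5, 8, 1, 2, 9, 11, 10]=(0 6 8 2 7 1)(10 11)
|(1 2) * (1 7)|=|(1 2 7)|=3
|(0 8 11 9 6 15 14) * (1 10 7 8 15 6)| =|(0 15 14)(1 10 7 8 11 9)| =6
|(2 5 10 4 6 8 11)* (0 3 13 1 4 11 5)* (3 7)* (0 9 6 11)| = 13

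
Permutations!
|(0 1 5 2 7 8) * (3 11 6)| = 6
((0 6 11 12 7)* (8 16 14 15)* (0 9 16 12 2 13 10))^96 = ((0 6 11 2 13 10)(7 9 16 14 15 8 12))^96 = (7 8 14 9 12 15 16)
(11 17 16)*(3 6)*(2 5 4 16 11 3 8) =[0, 1, 5, 6, 16, 4, 8, 7, 2, 9, 10, 17, 12, 13, 14, 15, 3, 11] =(2 5 4 16 3 6 8)(11 17)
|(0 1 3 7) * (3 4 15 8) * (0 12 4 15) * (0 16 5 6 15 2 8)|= 12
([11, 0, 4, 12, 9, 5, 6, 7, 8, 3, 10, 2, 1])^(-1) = (0 1 12 3 9 4 2 11)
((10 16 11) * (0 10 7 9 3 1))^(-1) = ((0 10 16 11 7 9 3 1))^(-1) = (0 1 3 9 7 11 16 10)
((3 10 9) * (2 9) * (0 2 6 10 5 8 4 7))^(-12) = ((0 2 9 3 5 8 4 7)(6 10))^(-12) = (10)(0 5)(2 8)(3 7)(4 9)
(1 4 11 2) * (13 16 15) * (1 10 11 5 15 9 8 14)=(1 4 5 15 13 16 9 8 14)(2 10 11)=[0, 4, 10, 3, 5, 15, 6, 7, 14, 8, 11, 2, 12, 16, 1, 13, 9]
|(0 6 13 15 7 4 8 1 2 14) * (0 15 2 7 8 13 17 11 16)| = 40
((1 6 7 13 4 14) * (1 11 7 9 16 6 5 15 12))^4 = ((1 5 15 12)(4 14 11 7 13)(6 9 16))^4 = (4 13 7 11 14)(6 9 16)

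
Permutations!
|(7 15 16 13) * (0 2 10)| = 12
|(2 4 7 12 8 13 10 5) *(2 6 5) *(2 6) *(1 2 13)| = 12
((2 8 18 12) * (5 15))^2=(2 18)(8 12)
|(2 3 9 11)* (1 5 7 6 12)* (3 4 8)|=|(1 5 7 6 12)(2 4 8 3 9 11)|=30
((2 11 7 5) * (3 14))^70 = (14)(2 7)(5 11)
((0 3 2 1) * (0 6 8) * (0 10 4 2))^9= (0 3)(1 10)(2 8)(4 6)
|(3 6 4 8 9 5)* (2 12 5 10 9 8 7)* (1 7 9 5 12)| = |(12)(1 7 2)(3 6 4 9 10 5)| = 6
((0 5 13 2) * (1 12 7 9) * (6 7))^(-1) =((0 5 13 2)(1 12 6 7 9))^(-1) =(0 2 13 5)(1 9 7 6 12)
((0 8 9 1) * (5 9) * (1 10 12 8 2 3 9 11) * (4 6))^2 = (0 3 10 8 11)(1 2 9 12 5)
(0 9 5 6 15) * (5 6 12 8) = (0 9 6 15)(5 12 8) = [9, 1, 2, 3, 4, 12, 15, 7, 5, 6, 10, 11, 8, 13, 14, 0]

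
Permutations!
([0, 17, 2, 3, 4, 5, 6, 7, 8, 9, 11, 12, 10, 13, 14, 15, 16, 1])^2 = (17)(10 12 11)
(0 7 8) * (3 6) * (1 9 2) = (0 7 8)(1 9 2)(3 6) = [7, 9, 1, 6, 4, 5, 3, 8, 0, 2]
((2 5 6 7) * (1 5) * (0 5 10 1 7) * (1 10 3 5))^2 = (10)(0 3 6 1 5)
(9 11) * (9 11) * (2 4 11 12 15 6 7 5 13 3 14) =(2 4 11 12 15 6 7 5 13 3 14) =[0, 1, 4, 14, 11, 13, 7, 5, 8, 9, 10, 12, 15, 3, 2, 6]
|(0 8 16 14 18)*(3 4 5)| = |(0 8 16 14 18)(3 4 5)| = 15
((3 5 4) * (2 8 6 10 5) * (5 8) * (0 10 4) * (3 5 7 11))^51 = (0 6)(2 3 11 7)(4 10)(5 8)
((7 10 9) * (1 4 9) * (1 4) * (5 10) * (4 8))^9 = (4 5)(7 8)(9 10)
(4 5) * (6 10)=(4 5)(6 10)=[0, 1, 2, 3, 5, 4, 10, 7, 8, 9, 6]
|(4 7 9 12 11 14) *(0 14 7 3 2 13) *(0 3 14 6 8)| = 12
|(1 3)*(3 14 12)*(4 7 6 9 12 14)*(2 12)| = 8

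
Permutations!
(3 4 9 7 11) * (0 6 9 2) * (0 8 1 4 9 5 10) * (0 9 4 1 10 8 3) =(0 6 5 8 10 9 7 11)(2 3 4) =[6, 1, 3, 4, 2, 8, 5, 11, 10, 7, 9, 0]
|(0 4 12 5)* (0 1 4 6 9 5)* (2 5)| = |(0 6 9 2 5 1 4 12)| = 8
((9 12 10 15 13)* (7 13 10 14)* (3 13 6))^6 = ((3 13 9 12 14 7 6)(10 15))^6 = (15)(3 6 7 14 12 9 13)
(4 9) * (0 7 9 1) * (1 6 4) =(0 7 9 1)(4 6) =[7, 0, 2, 3, 6, 5, 4, 9, 8, 1]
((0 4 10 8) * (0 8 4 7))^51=(0 7)(4 10)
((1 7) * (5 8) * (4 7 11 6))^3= ((1 11 6 4 7)(5 8))^3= (1 4 11 7 6)(5 8)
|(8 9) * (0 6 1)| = 6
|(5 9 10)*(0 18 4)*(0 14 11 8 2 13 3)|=|(0 18 4 14 11 8 2 13 3)(5 9 10)|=9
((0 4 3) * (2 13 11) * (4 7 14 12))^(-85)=(0 3 4 12 14 7)(2 11 13)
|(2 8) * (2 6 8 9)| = 2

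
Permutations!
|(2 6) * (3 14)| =2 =|(2 6)(3 14)|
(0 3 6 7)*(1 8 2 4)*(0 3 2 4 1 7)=(0 2 1 8 4 7 3 6)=[2, 8, 1, 6, 7, 5, 0, 3, 4]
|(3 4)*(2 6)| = |(2 6)(3 4)| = 2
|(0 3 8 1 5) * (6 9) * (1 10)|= 6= |(0 3 8 10 1 5)(6 9)|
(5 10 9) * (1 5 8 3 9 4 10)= (1 5)(3 9 8)(4 10)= [0, 5, 2, 9, 10, 1, 6, 7, 3, 8, 4]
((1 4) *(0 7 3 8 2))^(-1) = ((0 7 3 8 2)(1 4))^(-1) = (0 2 8 3 7)(1 4)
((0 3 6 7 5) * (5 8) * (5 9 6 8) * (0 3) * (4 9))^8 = ((3 8 4 9 6 7 5))^8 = (3 8 4 9 6 7 5)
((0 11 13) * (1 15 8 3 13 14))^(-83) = ((0 11 14 1 15 8 3 13))^(-83) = (0 8 14 13 15 11 3 1)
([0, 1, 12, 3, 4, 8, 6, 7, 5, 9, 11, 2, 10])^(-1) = (2 11 10 12)(5 8)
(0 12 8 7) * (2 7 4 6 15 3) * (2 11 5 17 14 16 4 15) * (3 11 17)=(0 12 8 15 11 5 3 17 14 16 4 6 2 7)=[12, 1, 7, 17, 6, 3, 2, 0, 15, 9, 10, 5, 8, 13, 16, 11, 4, 14]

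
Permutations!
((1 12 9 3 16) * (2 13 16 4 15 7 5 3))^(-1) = (1 16 13 2 9 12)(3 5 7 15 4) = ((1 12 9 2 13 16)(3 4 15 7 5))^(-1)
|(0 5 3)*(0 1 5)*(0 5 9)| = |(0 5 3 1 9)| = 5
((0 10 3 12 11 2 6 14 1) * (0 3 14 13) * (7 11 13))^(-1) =(0 13 12 3 1 14 10)(2 11 7 6)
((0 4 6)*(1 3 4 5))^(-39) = (0 3)(1 6)(4 5)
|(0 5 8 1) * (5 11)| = 5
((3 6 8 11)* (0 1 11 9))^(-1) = (0 9 8 6 3 11 1)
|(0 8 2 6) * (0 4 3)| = |(0 8 2 6 4 3)| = 6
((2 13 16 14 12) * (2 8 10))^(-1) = (2 10 8 12 14 16 13)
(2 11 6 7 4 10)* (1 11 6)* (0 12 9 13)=[12, 11, 6, 3, 10, 5, 7, 4, 8, 13, 2, 1, 9, 0]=(0 12 9 13)(1 11)(2 6 7 4 10)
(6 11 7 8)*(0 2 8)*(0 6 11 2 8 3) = (0 8 11 7 6 2 3) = [8, 1, 3, 0, 4, 5, 2, 6, 11, 9, 10, 7]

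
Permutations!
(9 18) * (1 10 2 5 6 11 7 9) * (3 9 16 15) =(1 10 2 5 6 11 7 16 15 3 9 18) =[0, 10, 5, 9, 4, 6, 11, 16, 8, 18, 2, 7, 12, 13, 14, 3, 15, 17, 1]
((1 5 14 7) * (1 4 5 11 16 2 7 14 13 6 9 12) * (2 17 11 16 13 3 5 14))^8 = (17)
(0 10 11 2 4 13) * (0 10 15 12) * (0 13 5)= [15, 1, 4, 3, 5, 0, 6, 7, 8, 9, 11, 2, 13, 10, 14, 12]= (0 15 12 13 10 11 2 4 5)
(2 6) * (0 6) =(0 6 2) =[6, 1, 0, 3, 4, 5, 2]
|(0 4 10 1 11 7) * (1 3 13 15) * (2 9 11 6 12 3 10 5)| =42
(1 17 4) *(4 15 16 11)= [0, 17, 2, 3, 1, 5, 6, 7, 8, 9, 10, 4, 12, 13, 14, 16, 11, 15]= (1 17 15 16 11 4)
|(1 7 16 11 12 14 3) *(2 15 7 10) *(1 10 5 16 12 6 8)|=42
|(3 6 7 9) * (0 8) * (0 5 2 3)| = 8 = |(0 8 5 2 3 6 7 9)|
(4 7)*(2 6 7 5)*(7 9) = (2 6 9 7 4 5) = [0, 1, 6, 3, 5, 2, 9, 4, 8, 7]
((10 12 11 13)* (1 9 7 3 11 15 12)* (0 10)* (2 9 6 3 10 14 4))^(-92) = ((0 14 4 2 9 7 10 1 6 3 11 13)(12 15))^(-92) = (15)(0 9 6)(1 13 2)(3 14 7)(4 10 11)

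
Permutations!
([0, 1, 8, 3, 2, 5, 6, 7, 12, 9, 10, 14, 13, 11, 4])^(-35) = [0, 1, 2, 3, 4, 5, 6, 7, 8, 9, 10, 11, 12, 13, 14]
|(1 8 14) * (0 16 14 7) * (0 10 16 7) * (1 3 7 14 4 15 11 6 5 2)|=14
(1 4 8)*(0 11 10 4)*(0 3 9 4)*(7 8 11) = [7, 3, 2, 9, 11, 5, 6, 8, 1, 4, 0, 10] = (0 7 8 1 3 9 4 11 10)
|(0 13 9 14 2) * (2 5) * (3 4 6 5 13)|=|(0 3 4 6 5 2)(9 14 13)|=6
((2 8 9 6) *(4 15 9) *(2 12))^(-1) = ((2 8 4 15 9 6 12))^(-1) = (2 12 6 9 15 4 8)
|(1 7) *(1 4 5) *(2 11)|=4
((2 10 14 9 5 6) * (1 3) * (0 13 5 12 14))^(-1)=(0 10 2 6 5 13)(1 3)(9 14 12)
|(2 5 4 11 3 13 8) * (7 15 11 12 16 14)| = 12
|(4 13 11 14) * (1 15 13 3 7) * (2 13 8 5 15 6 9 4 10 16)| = |(1 6 9 4 3 7)(2 13 11 14 10 16)(5 15 8)| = 6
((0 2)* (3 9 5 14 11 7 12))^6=(3 12 7 11 14 5 9)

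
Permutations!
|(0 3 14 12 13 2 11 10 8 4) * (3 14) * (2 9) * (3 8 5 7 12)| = 40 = |(0 14 3 8 4)(2 11 10 5 7 12 13 9)|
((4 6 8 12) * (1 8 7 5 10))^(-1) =(1 10 5 7 6 4 12 8) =((1 8 12 4 6 7 5 10))^(-1)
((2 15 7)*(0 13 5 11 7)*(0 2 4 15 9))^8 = ((0 13 5 11 7 4 15 2 9))^8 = (0 9 2 15 4 7 11 5 13)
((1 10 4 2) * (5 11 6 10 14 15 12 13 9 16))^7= (1 5 14 11 15 6 12 10 13 4 9 2 16)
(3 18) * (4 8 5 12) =(3 18)(4 8 5 12) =[0, 1, 2, 18, 8, 12, 6, 7, 5, 9, 10, 11, 4, 13, 14, 15, 16, 17, 3]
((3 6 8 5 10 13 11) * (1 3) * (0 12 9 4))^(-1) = (0 4 9 12)(1 11 13 10 5 8 6 3)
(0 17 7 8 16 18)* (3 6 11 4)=(0 17 7 8 16 18)(3 6 11 4)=[17, 1, 2, 6, 3, 5, 11, 8, 16, 9, 10, 4, 12, 13, 14, 15, 18, 7, 0]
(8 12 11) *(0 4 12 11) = (0 4 12)(8 11) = [4, 1, 2, 3, 12, 5, 6, 7, 11, 9, 10, 8, 0]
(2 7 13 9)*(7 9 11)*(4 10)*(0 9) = (0 9 2)(4 10)(7 13 11) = [9, 1, 0, 3, 10, 5, 6, 13, 8, 2, 4, 7, 12, 11]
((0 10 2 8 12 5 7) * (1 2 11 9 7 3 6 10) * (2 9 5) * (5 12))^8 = (12)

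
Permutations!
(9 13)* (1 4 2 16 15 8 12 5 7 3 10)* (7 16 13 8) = [0, 4, 13, 10, 2, 16, 6, 3, 12, 8, 1, 11, 5, 9, 14, 7, 15] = (1 4 2 13 9 8 12 5 16 15 7 3 10)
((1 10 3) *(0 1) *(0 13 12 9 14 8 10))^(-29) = (0 1)(3 10 8 14 9 12 13)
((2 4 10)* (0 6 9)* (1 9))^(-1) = ((0 6 1 9)(2 4 10))^(-1) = (0 9 1 6)(2 10 4)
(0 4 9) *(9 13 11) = (0 4 13 11 9) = [4, 1, 2, 3, 13, 5, 6, 7, 8, 0, 10, 9, 12, 11]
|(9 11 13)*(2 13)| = 4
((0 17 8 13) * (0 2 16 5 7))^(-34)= (0 5 2 8)(7 16 13 17)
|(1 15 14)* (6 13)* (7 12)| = |(1 15 14)(6 13)(7 12)| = 6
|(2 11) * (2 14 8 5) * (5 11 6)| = 3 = |(2 6 5)(8 11 14)|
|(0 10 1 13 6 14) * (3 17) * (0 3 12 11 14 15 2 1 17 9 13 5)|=14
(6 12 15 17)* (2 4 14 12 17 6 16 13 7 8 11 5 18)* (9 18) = (2 4 14 12 15 6 17 16 13 7 8 11 5 9 18) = [0, 1, 4, 3, 14, 9, 17, 8, 11, 18, 10, 5, 15, 7, 12, 6, 13, 16, 2]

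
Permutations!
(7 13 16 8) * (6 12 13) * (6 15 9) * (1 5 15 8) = (1 5 15 9 6 12 13 16)(7 8) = [0, 5, 2, 3, 4, 15, 12, 8, 7, 6, 10, 11, 13, 16, 14, 9, 1]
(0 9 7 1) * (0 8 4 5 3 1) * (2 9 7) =(0 7)(1 8 4 5 3)(2 9) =[7, 8, 9, 1, 5, 3, 6, 0, 4, 2]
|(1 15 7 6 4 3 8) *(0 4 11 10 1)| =|(0 4 3 8)(1 15 7 6 11 10)| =12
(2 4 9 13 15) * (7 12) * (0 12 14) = [12, 1, 4, 3, 9, 5, 6, 14, 8, 13, 10, 11, 7, 15, 0, 2] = (0 12 7 14)(2 4 9 13 15)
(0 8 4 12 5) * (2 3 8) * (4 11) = (0 2 3 8 11 4 12 5) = [2, 1, 3, 8, 12, 0, 6, 7, 11, 9, 10, 4, 5]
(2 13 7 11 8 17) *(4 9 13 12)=(2 12 4 9 13 7 11 8 17)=[0, 1, 12, 3, 9, 5, 6, 11, 17, 13, 10, 8, 4, 7, 14, 15, 16, 2]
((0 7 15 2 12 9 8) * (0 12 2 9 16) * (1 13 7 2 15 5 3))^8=(0 2 15 9 8 12 16)(1 5 13 3 7)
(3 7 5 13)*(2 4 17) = (2 4 17)(3 7 5 13) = [0, 1, 4, 7, 17, 13, 6, 5, 8, 9, 10, 11, 12, 3, 14, 15, 16, 2]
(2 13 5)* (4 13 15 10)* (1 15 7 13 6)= (1 15 10 4 6)(2 7 13 5)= [0, 15, 7, 3, 6, 2, 1, 13, 8, 9, 4, 11, 12, 5, 14, 10]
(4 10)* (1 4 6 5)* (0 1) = (0 1 4 10 6 5) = [1, 4, 2, 3, 10, 0, 5, 7, 8, 9, 6]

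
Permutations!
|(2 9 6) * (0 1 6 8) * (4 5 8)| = 8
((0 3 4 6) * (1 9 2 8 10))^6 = (0 4)(1 9 2 8 10)(3 6) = ((0 3 4 6)(1 9 2 8 10))^6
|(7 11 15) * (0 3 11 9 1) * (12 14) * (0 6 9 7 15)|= |(15)(0 3 11)(1 6 9)(12 14)|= 6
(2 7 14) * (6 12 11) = [0, 1, 7, 3, 4, 5, 12, 14, 8, 9, 10, 6, 11, 13, 2] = (2 7 14)(6 12 11)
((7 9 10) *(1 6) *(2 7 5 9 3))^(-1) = (1 6)(2 3 7)(5 10 9) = ((1 6)(2 7 3)(5 9 10))^(-1)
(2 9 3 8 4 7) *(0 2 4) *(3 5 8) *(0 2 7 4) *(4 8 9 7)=(0 4 8 2 7)(5 9)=[4, 1, 7, 3, 8, 9, 6, 0, 2, 5]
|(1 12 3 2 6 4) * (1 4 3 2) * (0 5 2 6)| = |(0 5 2)(1 12 6 3)| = 12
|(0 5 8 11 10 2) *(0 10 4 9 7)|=14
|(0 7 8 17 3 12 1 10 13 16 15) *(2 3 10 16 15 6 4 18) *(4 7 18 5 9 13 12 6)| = |(0 18 2 3 6 7 8 17 10 12 1 16 4 5 9 13 15)| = 17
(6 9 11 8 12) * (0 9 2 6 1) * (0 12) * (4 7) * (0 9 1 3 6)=(0 1 12 3 6 2)(4 7)(8 9 11)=[1, 12, 0, 6, 7, 5, 2, 4, 9, 11, 10, 8, 3]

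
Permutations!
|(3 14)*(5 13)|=2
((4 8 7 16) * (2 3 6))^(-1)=((2 3 6)(4 8 7 16))^(-1)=(2 6 3)(4 16 7 8)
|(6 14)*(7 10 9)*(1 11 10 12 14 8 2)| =|(1 11 10 9 7 12 14 6 8 2)| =10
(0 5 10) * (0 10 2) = [5, 1, 0, 3, 4, 2, 6, 7, 8, 9, 10] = (10)(0 5 2)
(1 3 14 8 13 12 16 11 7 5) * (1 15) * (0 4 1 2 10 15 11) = (0 4 1 3 14 8 13 12 16)(2 10 15)(5 11 7) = [4, 3, 10, 14, 1, 11, 6, 5, 13, 9, 15, 7, 16, 12, 8, 2, 0]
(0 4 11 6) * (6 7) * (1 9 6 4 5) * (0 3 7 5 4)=[4, 9, 2, 7, 11, 1, 3, 0, 8, 6, 10, 5]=(0 4 11 5 1 9 6 3 7)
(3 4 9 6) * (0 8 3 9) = (0 8 3 4)(6 9) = [8, 1, 2, 4, 0, 5, 9, 7, 3, 6]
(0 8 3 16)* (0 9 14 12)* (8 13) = [13, 1, 2, 16, 4, 5, 6, 7, 3, 14, 10, 11, 0, 8, 12, 15, 9] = (0 13 8 3 16 9 14 12)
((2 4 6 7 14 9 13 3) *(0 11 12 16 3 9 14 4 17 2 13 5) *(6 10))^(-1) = ((0 11 12 16 3 13 9 5)(2 17)(4 10 6 7))^(-1) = (0 5 9 13 3 16 12 11)(2 17)(4 7 6 10)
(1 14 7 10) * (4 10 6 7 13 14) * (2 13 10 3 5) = [0, 4, 13, 5, 3, 2, 7, 6, 8, 9, 1, 11, 12, 14, 10] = (1 4 3 5 2 13 14 10)(6 7)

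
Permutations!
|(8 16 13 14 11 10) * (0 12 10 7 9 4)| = |(0 12 10 8 16 13 14 11 7 9 4)| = 11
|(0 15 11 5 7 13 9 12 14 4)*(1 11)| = 11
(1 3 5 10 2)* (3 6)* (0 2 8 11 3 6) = [2, 0, 1, 5, 4, 10, 6, 7, 11, 9, 8, 3] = (0 2 1)(3 5 10 8 11)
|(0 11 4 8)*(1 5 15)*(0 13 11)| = |(1 5 15)(4 8 13 11)| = 12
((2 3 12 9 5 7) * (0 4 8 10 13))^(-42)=(0 10 4 13 8)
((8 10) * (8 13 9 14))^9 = ((8 10 13 9 14))^9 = (8 14 9 13 10)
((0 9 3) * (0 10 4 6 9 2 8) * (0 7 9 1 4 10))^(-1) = ((10)(0 2 8 7 9 3)(1 4 6))^(-1) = (10)(0 3 9 7 8 2)(1 6 4)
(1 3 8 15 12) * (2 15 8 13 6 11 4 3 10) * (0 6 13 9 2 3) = [6, 10, 15, 9, 0, 5, 11, 7, 8, 2, 3, 4, 1, 13, 14, 12] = (0 6 11 4)(1 10 3 9 2 15 12)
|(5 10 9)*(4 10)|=4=|(4 10 9 5)|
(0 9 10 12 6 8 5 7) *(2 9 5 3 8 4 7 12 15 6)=[5, 1, 9, 8, 7, 12, 4, 0, 3, 10, 15, 11, 2, 13, 14, 6]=(0 5 12 2 9 10 15 6 4 7)(3 8)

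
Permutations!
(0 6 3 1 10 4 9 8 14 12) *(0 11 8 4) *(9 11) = [6, 10, 2, 1, 11, 5, 3, 7, 14, 4, 0, 8, 9, 13, 12] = (0 6 3 1 10)(4 11 8 14 12 9)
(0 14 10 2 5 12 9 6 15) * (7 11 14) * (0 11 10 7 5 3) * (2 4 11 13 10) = (0 5 12 9 6 15 13 10 4 11 14 7 2 3) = [5, 1, 3, 0, 11, 12, 15, 2, 8, 6, 4, 14, 9, 10, 7, 13]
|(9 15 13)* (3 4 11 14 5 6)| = 6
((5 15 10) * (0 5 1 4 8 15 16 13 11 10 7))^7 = ((0 5 16 13 11 10 1 4 8 15 7))^7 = (0 4 13 7 1 16 15 10 5 8 11)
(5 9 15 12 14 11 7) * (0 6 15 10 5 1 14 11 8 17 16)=[6, 14, 2, 3, 4, 9, 15, 1, 17, 10, 5, 7, 11, 13, 8, 12, 0, 16]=(0 6 15 12 11 7 1 14 8 17 16)(5 9 10)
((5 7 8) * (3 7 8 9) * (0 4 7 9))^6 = ((0 4 7)(3 9)(5 8))^6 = (9)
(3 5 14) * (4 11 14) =[0, 1, 2, 5, 11, 4, 6, 7, 8, 9, 10, 14, 12, 13, 3] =(3 5 4 11 14)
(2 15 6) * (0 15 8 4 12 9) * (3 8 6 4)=(0 15 4 12 9)(2 6)(3 8)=[15, 1, 6, 8, 12, 5, 2, 7, 3, 0, 10, 11, 9, 13, 14, 4]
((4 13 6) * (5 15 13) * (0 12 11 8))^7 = (0 8 11 12)(4 15 6 5 13)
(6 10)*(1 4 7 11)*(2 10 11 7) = (1 4 2 10 6 11) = [0, 4, 10, 3, 2, 5, 11, 7, 8, 9, 6, 1]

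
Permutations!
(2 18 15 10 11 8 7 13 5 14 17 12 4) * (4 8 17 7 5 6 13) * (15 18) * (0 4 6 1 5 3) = (18)(0 4 2 15 10 11 17 12 8 3)(1 5 14 7 6 13) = [4, 5, 15, 0, 2, 14, 13, 6, 3, 9, 11, 17, 8, 1, 7, 10, 16, 12, 18]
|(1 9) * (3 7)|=2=|(1 9)(3 7)|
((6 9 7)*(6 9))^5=((7 9))^5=(7 9)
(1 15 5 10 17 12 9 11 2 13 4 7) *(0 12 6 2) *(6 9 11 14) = (0 12 11)(1 15 5 10 17 9 14 6 2 13 4 7) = [12, 15, 13, 3, 7, 10, 2, 1, 8, 14, 17, 0, 11, 4, 6, 5, 16, 9]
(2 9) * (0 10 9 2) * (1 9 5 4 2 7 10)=(0 1 9)(2 7 10 5 4)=[1, 9, 7, 3, 2, 4, 6, 10, 8, 0, 5]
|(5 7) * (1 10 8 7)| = |(1 10 8 7 5)| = 5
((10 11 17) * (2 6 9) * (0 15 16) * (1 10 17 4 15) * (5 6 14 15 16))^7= (17)(0 1 10 11 4 16)(2 14 15 5 6 9)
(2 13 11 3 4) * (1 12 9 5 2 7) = (1 12 9 5 2 13 11 3 4 7) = [0, 12, 13, 4, 7, 2, 6, 1, 8, 5, 10, 3, 9, 11]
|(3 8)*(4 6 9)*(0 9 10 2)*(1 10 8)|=|(0 9 4 6 8 3 1 10 2)|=9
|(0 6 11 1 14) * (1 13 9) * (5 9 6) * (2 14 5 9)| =6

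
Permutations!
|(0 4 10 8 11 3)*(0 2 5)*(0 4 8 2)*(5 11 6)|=|(0 8 6 5 4 10 2 11 3)|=9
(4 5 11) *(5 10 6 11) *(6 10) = (4 6 11) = [0, 1, 2, 3, 6, 5, 11, 7, 8, 9, 10, 4]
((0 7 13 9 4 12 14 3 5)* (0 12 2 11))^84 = ((0 7 13 9 4 2 11)(3 5 12 14))^84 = (14)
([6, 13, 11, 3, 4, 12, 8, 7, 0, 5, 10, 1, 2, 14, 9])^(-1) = (0 8 6)(1 11 2 12 5 9 14 13)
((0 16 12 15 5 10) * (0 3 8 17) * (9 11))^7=(0 8 10 15 16 17 3 5 12)(9 11)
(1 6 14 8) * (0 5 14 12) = (0 5 14 8 1 6 12) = [5, 6, 2, 3, 4, 14, 12, 7, 1, 9, 10, 11, 0, 13, 8]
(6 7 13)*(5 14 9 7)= [0, 1, 2, 3, 4, 14, 5, 13, 8, 7, 10, 11, 12, 6, 9]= (5 14 9 7 13 6)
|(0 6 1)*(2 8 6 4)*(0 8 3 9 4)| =12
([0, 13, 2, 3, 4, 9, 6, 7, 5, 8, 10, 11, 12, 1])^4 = (13)(5 9 8)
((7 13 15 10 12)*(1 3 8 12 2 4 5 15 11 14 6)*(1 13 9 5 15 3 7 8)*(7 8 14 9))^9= (1 3 5 9 11 13 6 14 12 8)(2 4 15 10)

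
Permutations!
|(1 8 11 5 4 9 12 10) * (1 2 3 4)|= 12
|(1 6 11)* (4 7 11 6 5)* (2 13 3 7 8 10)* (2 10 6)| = |(1 5 4 8 6 2 13 3 7 11)| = 10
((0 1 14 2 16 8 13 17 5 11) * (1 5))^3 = ((0 5 11)(1 14 2 16 8 13 17))^3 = (1 16 17 2 13 14 8)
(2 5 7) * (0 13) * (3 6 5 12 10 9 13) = (0 3 6 5 7 2 12 10 9 13) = [3, 1, 12, 6, 4, 7, 5, 2, 8, 13, 9, 11, 10, 0]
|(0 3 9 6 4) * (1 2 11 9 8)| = 9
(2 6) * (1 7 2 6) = (1 7 2) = [0, 7, 1, 3, 4, 5, 6, 2]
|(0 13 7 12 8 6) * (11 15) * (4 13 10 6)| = 30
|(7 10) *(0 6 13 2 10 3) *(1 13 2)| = |(0 6 2 10 7 3)(1 13)| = 6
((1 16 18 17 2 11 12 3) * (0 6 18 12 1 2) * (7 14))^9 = (0 6 18 17)(1 3)(2 16)(7 14)(11 12)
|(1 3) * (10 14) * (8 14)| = 6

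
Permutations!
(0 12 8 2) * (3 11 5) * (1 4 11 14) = [12, 4, 0, 14, 11, 3, 6, 7, 2, 9, 10, 5, 8, 13, 1] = (0 12 8 2)(1 4 11 5 3 14)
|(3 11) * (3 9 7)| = 4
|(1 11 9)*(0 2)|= |(0 2)(1 11 9)|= 6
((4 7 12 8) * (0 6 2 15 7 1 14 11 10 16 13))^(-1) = ((0 6 2 15 7 12 8 4 1 14 11 10 16 13))^(-1) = (0 13 16 10 11 14 1 4 8 12 7 15 2 6)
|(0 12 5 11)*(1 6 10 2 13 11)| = |(0 12 5 1 6 10 2 13 11)| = 9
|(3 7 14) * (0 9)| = 6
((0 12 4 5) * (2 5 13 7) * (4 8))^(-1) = (0 5 2 7 13 4 8 12) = ((0 12 8 4 13 7 2 5))^(-1)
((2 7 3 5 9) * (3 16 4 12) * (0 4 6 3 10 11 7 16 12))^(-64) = (2 6 5)(3 9 16)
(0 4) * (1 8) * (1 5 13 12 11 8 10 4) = (0 1 10 4)(5 13 12 11 8) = [1, 10, 2, 3, 0, 13, 6, 7, 5, 9, 4, 8, 11, 12]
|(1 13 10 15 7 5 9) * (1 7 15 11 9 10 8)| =|(15)(1 13 8)(5 10 11 9 7)| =15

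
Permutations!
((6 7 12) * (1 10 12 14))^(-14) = ((1 10 12 6 7 14))^(-14) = (1 7 12)(6 10 14)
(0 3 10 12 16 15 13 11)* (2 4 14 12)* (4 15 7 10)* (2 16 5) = [3, 1, 15, 4, 14, 2, 6, 10, 8, 9, 16, 0, 5, 11, 12, 13, 7] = (0 3 4 14 12 5 2 15 13 11)(7 10 16)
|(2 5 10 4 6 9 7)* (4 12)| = |(2 5 10 12 4 6 9 7)| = 8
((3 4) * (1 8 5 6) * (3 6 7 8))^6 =(8)(1 4)(3 6) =((1 3 4 6)(5 7 8))^6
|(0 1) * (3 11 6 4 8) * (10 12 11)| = 14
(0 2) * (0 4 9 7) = (0 2 4 9 7) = [2, 1, 4, 3, 9, 5, 6, 0, 8, 7]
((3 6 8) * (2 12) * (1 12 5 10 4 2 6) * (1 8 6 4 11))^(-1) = (1 11 10 5 2 4 12)(3 8)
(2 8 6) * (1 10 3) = (1 10 3)(2 8 6) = [0, 10, 8, 1, 4, 5, 2, 7, 6, 9, 3]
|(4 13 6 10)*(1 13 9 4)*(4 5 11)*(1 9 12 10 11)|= |(1 13 6 11 4 12 10 9 5)|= 9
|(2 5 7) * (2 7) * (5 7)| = |(2 7 5)| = 3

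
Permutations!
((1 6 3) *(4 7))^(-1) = (1 3 6)(4 7)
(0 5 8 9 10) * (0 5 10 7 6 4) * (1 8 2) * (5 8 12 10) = [5, 12, 1, 3, 0, 2, 4, 6, 9, 7, 8, 11, 10] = (0 5 2 1 12 10 8 9 7 6 4)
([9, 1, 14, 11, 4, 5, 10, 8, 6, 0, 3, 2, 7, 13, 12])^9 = [9, 1, 2, 3, 4, 5, 6, 7, 8, 0, 10, 11, 12, 13, 14]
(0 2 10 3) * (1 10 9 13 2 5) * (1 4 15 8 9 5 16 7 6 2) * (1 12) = (0 16 7 6 2 5 4 15 8 9 13 12 1 10 3) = [16, 10, 5, 0, 15, 4, 2, 6, 9, 13, 3, 11, 1, 12, 14, 8, 7]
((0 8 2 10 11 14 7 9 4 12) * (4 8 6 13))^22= ((0 6 13 4 12)(2 10 11 14 7 9 8))^22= (0 13 12 6 4)(2 10 11 14 7 9 8)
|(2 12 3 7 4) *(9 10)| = 10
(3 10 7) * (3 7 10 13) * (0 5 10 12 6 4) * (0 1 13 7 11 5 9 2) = (0 9 2)(1 13 3 7 11 5 10 12 6 4) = [9, 13, 0, 7, 1, 10, 4, 11, 8, 2, 12, 5, 6, 3]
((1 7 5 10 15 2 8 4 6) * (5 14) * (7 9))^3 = ((1 9 7 14 5 10 15 2 8 4 6))^3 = (1 14 15 4 9 5 2 6 7 10 8)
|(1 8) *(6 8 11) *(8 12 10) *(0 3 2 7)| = |(0 3 2 7)(1 11 6 12 10 8)| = 12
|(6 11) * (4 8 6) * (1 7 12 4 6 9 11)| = 8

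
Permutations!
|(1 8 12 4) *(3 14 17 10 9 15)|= |(1 8 12 4)(3 14 17 10 9 15)|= 12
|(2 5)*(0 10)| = |(0 10)(2 5)| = 2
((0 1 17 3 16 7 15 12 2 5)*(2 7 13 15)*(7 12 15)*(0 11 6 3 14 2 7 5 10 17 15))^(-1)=(0 15 1)(2 14 17 10)(3 6 11 5 13 16)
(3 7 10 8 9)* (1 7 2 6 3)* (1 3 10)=[0, 7, 6, 2, 4, 5, 10, 1, 9, 3, 8]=(1 7)(2 6 10 8 9 3)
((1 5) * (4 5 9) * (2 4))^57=((1 9 2 4 5))^57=(1 2 5 9 4)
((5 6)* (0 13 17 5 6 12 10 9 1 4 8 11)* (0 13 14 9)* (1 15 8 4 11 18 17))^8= ((0 14 9 15 8 18 17 5 12 10)(1 11 13))^8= (0 12 17 8 9)(1 13 11)(5 18 15 14 10)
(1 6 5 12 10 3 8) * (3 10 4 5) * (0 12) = (0 12 4 5)(1 6 3 8) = [12, 6, 2, 8, 5, 0, 3, 7, 1, 9, 10, 11, 4]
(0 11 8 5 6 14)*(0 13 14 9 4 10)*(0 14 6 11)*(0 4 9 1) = [4, 0, 2, 3, 10, 11, 1, 7, 5, 9, 14, 8, 12, 6, 13] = (0 4 10 14 13 6 1)(5 11 8)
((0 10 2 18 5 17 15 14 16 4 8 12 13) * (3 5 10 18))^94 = ((0 18 10 2 3 5 17 15 14 16 4 8 12 13))^94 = (0 4 17 10 12 14 3)(2 13 16 5 18 8 15)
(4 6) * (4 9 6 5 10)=(4 5 10)(6 9)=[0, 1, 2, 3, 5, 10, 9, 7, 8, 6, 4]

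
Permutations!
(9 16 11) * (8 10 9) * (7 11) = [0, 1, 2, 3, 4, 5, 6, 11, 10, 16, 9, 8, 12, 13, 14, 15, 7] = (7 11 8 10 9 16)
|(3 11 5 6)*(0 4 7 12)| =|(0 4 7 12)(3 11 5 6)| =4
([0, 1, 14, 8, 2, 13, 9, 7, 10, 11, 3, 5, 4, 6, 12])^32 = (14)(3 10 8)(5 6 11 13 9)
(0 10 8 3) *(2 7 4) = [10, 1, 7, 0, 2, 5, 6, 4, 3, 9, 8] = (0 10 8 3)(2 7 4)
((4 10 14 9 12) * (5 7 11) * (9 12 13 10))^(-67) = ((4 9 13 10 14 12)(5 7 11))^(-67) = (4 12 14 10 13 9)(5 11 7)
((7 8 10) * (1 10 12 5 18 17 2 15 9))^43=(1 9 15 2 17 18 5 12 8 7 10)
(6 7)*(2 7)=(2 7 6)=[0, 1, 7, 3, 4, 5, 2, 6]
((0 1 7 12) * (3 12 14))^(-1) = ((0 1 7 14 3 12))^(-1) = (0 12 3 14 7 1)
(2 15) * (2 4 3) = [0, 1, 15, 2, 3, 5, 6, 7, 8, 9, 10, 11, 12, 13, 14, 4] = (2 15 4 3)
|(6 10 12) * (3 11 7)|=|(3 11 7)(6 10 12)|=3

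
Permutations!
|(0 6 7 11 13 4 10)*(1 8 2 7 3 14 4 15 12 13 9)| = |(0 6 3 14 4 10)(1 8 2 7 11 9)(12 13 15)| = 6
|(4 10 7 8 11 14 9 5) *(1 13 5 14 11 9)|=|(1 13 5 4 10 7 8 9 14)|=9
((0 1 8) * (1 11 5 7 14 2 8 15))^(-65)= (0 2 7 11 8 14 5)(1 15)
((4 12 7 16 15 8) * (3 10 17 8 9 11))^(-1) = (3 11 9 15 16 7 12 4 8 17 10)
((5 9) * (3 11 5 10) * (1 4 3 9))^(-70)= (11)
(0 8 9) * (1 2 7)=(0 8 9)(1 2 7)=[8, 2, 7, 3, 4, 5, 6, 1, 9, 0]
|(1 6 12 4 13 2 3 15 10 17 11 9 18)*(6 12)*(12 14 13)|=22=|(1 14 13 2 3 15 10 17 11 9 18)(4 12)|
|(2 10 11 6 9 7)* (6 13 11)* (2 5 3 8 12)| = 18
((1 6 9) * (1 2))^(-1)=((1 6 9 2))^(-1)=(1 2 9 6)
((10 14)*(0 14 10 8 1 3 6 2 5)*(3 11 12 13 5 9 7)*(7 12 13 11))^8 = ((0 14 8 1 7 3 6 2 9 12 11 13 5))^8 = (0 9 1 13 6 14 12 7 5 2 8 11 3)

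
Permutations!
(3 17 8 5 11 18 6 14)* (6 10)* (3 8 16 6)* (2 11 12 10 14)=(2 11 18 14 8 5 12 10 3 17 16 6)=[0, 1, 11, 17, 4, 12, 2, 7, 5, 9, 3, 18, 10, 13, 8, 15, 6, 16, 14]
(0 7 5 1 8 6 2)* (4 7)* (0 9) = [4, 8, 9, 3, 7, 1, 2, 5, 6, 0] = (0 4 7 5 1 8 6 2 9)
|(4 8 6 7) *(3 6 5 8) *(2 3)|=|(2 3 6 7 4)(5 8)|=10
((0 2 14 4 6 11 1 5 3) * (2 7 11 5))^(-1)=((0 7 11 1 2 14 4 6 5 3))^(-1)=(0 3 5 6 4 14 2 1 11 7)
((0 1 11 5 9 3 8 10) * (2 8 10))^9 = (0 11 9 10 1 5 3)(2 8)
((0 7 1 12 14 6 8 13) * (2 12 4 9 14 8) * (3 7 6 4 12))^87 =(14)(0 12 3)(1 2 13)(6 8 7)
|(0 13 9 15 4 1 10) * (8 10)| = |(0 13 9 15 4 1 8 10)| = 8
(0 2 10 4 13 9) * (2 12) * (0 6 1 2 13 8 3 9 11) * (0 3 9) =(0 12 13 11 3)(1 2 10 4 8 9 6) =[12, 2, 10, 0, 8, 5, 1, 7, 9, 6, 4, 3, 13, 11]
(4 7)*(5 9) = (4 7)(5 9) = [0, 1, 2, 3, 7, 9, 6, 4, 8, 5]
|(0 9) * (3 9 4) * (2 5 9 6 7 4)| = |(0 2 5 9)(3 6 7 4)| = 4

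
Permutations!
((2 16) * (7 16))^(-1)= (2 16 7)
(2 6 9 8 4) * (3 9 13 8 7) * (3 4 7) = (2 6 13 8 7 4)(3 9) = [0, 1, 6, 9, 2, 5, 13, 4, 7, 3, 10, 11, 12, 8]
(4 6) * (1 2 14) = (1 2 14)(4 6) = [0, 2, 14, 3, 6, 5, 4, 7, 8, 9, 10, 11, 12, 13, 1]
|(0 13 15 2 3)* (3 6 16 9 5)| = 9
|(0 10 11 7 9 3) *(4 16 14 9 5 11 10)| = |(0 4 16 14 9 3)(5 11 7)| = 6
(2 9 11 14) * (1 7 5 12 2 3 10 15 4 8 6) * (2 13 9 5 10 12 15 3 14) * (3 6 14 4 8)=(1 7 10 6)(2 5 15 8 14 4 3 12 13 9 11)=[0, 7, 5, 12, 3, 15, 1, 10, 14, 11, 6, 2, 13, 9, 4, 8]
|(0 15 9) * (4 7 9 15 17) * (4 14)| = |(0 17 14 4 7 9)| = 6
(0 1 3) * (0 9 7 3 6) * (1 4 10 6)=(0 4 10 6)(3 9 7)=[4, 1, 2, 9, 10, 5, 0, 3, 8, 7, 6]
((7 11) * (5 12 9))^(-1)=(5 9 12)(7 11)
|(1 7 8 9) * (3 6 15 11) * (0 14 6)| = 12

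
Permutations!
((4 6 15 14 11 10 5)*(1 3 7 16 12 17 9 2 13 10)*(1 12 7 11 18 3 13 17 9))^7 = (1 14 17 15 2 6 9 4 12 5 11 10 3 13 18)(7 16)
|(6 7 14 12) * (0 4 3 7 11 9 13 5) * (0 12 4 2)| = |(0 2)(3 7 14 4)(5 12 6 11 9 13)| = 12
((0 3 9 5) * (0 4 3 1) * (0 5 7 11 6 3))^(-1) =(0 4 5 1)(3 6 11 7 9)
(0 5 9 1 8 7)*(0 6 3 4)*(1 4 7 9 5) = (0 1 8 9 4)(3 7 6) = [1, 8, 2, 7, 0, 5, 3, 6, 9, 4]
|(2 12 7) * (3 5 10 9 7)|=7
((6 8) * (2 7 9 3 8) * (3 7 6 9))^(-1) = (2 6)(3 7 9 8)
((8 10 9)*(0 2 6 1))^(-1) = (0 1 6 2)(8 9 10)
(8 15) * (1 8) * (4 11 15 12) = [0, 8, 2, 3, 11, 5, 6, 7, 12, 9, 10, 15, 4, 13, 14, 1] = (1 8 12 4 11 15)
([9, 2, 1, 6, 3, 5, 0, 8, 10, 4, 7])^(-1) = (0 6 3 4 9)(1 2)(7 10 8)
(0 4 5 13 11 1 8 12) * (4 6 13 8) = (0 6 13 11 1 4 5 8 12) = [6, 4, 2, 3, 5, 8, 13, 7, 12, 9, 10, 1, 0, 11]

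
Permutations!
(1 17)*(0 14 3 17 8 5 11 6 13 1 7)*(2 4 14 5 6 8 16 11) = (0 5 2 4 14 3 17 7)(1 16 11 8 6 13) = [5, 16, 4, 17, 14, 2, 13, 0, 6, 9, 10, 8, 12, 1, 3, 15, 11, 7]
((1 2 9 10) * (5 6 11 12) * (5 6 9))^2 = (1 5 10 2 9)(6 12 11)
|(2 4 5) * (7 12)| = |(2 4 5)(7 12)| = 6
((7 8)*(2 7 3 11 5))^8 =((2 7 8 3 11 5))^8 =(2 8 11)(3 5 7)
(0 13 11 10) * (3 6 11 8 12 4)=[13, 1, 2, 6, 3, 5, 11, 7, 12, 9, 0, 10, 4, 8]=(0 13 8 12 4 3 6 11 10)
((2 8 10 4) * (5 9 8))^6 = ((2 5 9 8 10 4))^6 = (10)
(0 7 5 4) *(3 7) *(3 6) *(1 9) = [6, 9, 2, 7, 0, 4, 3, 5, 8, 1] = (0 6 3 7 5 4)(1 9)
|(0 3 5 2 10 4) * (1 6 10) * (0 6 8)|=6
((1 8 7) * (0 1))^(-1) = ((0 1 8 7))^(-1) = (0 7 8 1)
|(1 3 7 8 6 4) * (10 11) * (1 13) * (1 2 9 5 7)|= 8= |(1 3)(2 9 5 7 8 6 4 13)(10 11)|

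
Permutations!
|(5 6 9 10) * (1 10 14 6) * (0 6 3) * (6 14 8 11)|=12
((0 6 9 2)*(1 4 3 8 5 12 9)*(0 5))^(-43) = ((0 6 1 4 3 8)(2 5 12 9))^(-43) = (0 8 3 4 1 6)(2 5 12 9)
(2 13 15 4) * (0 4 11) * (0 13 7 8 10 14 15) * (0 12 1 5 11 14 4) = [0, 5, 7, 3, 2, 11, 6, 8, 10, 9, 4, 13, 1, 12, 15, 14] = (1 5 11 13 12)(2 7 8 10 4)(14 15)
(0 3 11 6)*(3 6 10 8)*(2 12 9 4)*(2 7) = [6, 1, 12, 11, 7, 5, 0, 2, 3, 4, 8, 10, 9] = (0 6)(2 12 9 4 7)(3 11 10 8)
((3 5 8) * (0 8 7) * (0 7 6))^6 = (0 8 3 5 6)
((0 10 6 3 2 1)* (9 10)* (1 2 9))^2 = (3 10)(6 9)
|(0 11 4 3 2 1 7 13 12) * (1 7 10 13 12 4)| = 10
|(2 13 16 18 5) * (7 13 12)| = 7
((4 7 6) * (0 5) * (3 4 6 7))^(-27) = (7)(0 5)(3 4)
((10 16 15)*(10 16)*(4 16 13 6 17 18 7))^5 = (4 17 15 7 6 16 18 13)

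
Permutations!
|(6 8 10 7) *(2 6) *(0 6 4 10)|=12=|(0 6 8)(2 4 10 7)|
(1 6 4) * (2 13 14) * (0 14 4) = (0 14 2 13 4 1 6) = [14, 6, 13, 3, 1, 5, 0, 7, 8, 9, 10, 11, 12, 4, 2]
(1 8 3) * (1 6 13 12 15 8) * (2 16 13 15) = (2 16 13 12)(3 6 15 8) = [0, 1, 16, 6, 4, 5, 15, 7, 3, 9, 10, 11, 2, 12, 14, 8, 13]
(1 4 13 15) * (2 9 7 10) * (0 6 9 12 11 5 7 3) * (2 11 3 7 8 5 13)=(0 6 9 7 10 11 13 15 1 4 2 12 3)(5 8)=[6, 4, 12, 0, 2, 8, 9, 10, 5, 7, 11, 13, 3, 15, 14, 1]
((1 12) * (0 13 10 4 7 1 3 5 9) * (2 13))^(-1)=((0 2 13 10 4 7 1 12 3 5 9))^(-1)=(0 9 5 3 12 1 7 4 10 13 2)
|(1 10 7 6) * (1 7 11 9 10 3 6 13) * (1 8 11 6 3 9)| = |(1 9 10 6 7 13 8 11)| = 8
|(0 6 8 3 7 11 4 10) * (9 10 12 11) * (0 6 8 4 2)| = |(0 8 3 7 9 10 6 4 12 11 2)| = 11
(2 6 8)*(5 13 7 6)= (2 5 13 7 6 8)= [0, 1, 5, 3, 4, 13, 8, 6, 2, 9, 10, 11, 12, 7]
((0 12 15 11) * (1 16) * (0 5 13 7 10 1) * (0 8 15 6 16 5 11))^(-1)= (0 15 8 16 6 12)(1 10 7 13 5)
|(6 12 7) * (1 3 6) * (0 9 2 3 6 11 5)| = |(0 9 2 3 11 5)(1 6 12 7)| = 12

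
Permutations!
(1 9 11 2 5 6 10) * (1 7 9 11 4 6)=(1 11 2 5)(4 6 10 7 9)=[0, 11, 5, 3, 6, 1, 10, 9, 8, 4, 7, 2]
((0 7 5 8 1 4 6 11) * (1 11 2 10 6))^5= (11)(1 4)(2 6 10)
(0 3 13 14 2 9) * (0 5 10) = [3, 1, 9, 13, 4, 10, 6, 7, 8, 5, 0, 11, 12, 14, 2] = (0 3 13 14 2 9 5 10)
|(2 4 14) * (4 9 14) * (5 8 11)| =3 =|(2 9 14)(5 8 11)|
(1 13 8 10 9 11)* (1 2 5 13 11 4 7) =(1 11 2 5 13 8 10 9 4 7) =[0, 11, 5, 3, 7, 13, 6, 1, 10, 4, 9, 2, 12, 8]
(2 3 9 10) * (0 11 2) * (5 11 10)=[10, 1, 3, 9, 4, 11, 6, 7, 8, 5, 0, 2]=(0 10)(2 3 9 5 11)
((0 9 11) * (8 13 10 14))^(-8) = (14)(0 9 11) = ((0 9 11)(8 13 10 14))^(-8)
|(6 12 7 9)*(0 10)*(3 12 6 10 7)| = 4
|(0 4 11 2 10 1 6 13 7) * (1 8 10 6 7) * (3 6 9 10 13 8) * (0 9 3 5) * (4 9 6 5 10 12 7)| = 13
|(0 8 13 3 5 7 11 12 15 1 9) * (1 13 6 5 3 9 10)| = 10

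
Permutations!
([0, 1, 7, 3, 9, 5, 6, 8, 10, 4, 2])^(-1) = (2 10 8 7)(4 9)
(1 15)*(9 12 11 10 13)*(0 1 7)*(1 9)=(0 9 12 11 10 13 1 15 7)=[9, 15, 2, 3, 4, 5, 6, 0, 8, 12, 13, 10, 11, 1, 14, 7]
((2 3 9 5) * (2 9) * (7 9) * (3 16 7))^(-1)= (2 3 5 9 7 16)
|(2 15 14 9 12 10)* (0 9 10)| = |(0 9 12)(2 15 14 10)| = 12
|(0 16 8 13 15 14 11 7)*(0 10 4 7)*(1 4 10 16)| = 10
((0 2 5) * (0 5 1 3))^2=(5)(0 1)(2 3)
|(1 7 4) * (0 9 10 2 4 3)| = |(0 9 10 2 4 1 7 3)| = 8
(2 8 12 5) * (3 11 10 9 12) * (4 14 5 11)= (2 8 3 4 14 5)(9 12 11 10)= [0, 1, 8, 4, 14, 2, 6, 7, 3, 12, 9, 10, 11, 13, 5]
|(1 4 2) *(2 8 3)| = 5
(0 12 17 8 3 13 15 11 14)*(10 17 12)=(0 10 17 8 3 13 15 11 14)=[10, 1, 2, 13, 4, 5, 6, 7, 3, 9, 17, 14, 12, 15, 0, 11, 16, 8]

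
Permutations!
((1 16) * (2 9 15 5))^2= (16)(2 15)(5 9)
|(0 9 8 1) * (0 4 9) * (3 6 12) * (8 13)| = |(1 4 9 13 8)(3 6 12)| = 15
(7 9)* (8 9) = (7 8 9) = [0, 1, 2, 3, 4, 5, 6, 8, 9, 7]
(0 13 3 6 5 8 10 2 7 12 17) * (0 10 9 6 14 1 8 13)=(1 8 9 6 5 13 3 14)(2 7 12 17 10)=[0, 8, 7, 14, 4, 13, 5, 12, 9, 6, 2, 11, 17, 3, 1, 15, 16, 10]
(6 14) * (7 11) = (6 14)(7 11) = [0, 1, 2, 3, 4, 5, 14, 11, 8, 9, 10, 7, 12, 13, 6]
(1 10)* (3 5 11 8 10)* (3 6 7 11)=(1 6 7 11 8 10)(3 5)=[0, 6, 2, 5, 4, 3, 7, 11, 10, 9, 1, 8]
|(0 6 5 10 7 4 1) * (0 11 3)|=9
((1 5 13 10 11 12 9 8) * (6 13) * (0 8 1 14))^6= ((0 8 14)(1 5 6 13 10 11 12 9))^6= (14)(1 12 10 6)(5 9 11 13)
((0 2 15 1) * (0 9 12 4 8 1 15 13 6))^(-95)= (15)(0 2 13 6)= ((15)(0 2 13 6)(1 9 12 4 8))^(-95)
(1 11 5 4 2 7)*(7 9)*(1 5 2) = [0, 11, 9, 3, 1, 4, 6, 5, 8, 7, 10, 2] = (1 11 2 9 7 5 4)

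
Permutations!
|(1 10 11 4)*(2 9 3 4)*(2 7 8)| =|(1 10 11 7 8 2 9 3 4)| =9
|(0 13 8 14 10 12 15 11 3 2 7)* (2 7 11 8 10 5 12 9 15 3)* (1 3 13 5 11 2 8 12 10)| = 30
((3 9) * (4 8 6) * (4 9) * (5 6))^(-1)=(3 9 6 5 8 4)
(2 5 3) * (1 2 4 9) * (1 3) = (1 2 5)(3 4 9) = [0, 2, 5, 4, 9, 1, 6, 7, 8, 3]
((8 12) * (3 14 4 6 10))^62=((3 14 4 6 10)(8 12))^62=(3 4 10 14 6)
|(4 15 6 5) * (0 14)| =4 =|(0 14)(4 15 6 5)|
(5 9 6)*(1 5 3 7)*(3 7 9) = (1 5 3 9 6 7) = [0, 5, 2, 9, 4, 3, 7, 1, 8, 6]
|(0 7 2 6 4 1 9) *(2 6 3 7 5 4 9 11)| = 10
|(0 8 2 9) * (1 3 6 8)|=7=|(0 1 3 6 8 2 9)|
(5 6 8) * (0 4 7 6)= (0 4 7 6 8 5)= [4, 1, 2, 3, 7, 0, 8, 6, 5]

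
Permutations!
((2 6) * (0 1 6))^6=((0 1 6 2))^6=(0 6)(1 2)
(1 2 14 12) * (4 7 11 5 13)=(1 2 14 12)(4 7 11 5 13)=[0, 2, 14, 3, 7, 13, 6, 11, 8, 9, 10, 5, 1, 4, 12]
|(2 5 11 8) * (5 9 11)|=|(2 9 11 8)|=4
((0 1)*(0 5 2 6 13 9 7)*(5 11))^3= ((0 1 11 5 2 6 13 9 7))^3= (0 5 13)(1 2 9)(6 7 11)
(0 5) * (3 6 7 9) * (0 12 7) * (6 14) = (0 5 12 7 9 3 14 6) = [5, 1, 2, 14, 4, 12, 0, 9, 8, 3, 10, 11, 7, 13, 6]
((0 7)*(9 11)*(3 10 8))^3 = ((0 7)(3 10 8)(9 11))^3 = (0 7)(9 11)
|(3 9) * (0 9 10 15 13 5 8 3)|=|(0 9)(3 10 15 13 5 8)|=6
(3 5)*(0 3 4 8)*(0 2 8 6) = (0 3 5 4 6)(2 8) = [3, 1, 8, 5, 6, 4, 0, 7, 2]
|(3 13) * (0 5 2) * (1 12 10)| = |(0 5 2)(1 12 10)(3 13)| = 6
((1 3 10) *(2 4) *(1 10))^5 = (10)(1 3)(2 4)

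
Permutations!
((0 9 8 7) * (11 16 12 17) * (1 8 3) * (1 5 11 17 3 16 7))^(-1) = (17)(0 7 11 5 3 12 16 9)(1 8)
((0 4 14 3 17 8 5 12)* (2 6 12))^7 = (0 2 17 4 6 8 14 12 5 3)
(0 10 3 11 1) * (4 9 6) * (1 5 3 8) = (0 10 8 1)(3 11 5)(4 9 6) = [10, 0, 2, 11, 9, 3, 4, 7, 1, 6, 8, 5]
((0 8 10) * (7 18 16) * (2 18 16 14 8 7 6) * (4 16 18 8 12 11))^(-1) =(0 10 8 2 6 16 4 11 12 14 18 7)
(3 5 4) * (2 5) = (2 5 4 3) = [0, 1, 5, 2, 3, 4]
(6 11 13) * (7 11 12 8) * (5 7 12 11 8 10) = (5 7 8 12 10)(6 11 13) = [0, 1, 2, 3, 4, 7, 11, 8, 12, 9, 5, 13, 10, 6]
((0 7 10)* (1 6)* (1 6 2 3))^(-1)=((0 7 10)(1 2 3))^(-1)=(0 10 7)(1 3 2)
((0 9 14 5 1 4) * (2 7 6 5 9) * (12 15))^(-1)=((0 2 7 6 5 1 4)(9 14)(12 15))^(-1)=(0 4 1 5 6 7 2)(9 14)(12 15)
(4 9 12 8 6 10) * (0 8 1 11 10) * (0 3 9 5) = (0 8 6 3 9 12 1 11 10 4 5) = [8, 11, 2, 9, 5, 0, 3, 7, 6, 12, 4, 10, 1]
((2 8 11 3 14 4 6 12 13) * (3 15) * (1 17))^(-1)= (1 17)(2 13 12 6 4 14 3 15 11 8)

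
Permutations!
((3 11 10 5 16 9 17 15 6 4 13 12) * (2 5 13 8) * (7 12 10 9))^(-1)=(2 8 4 6 15 17 9 11 3 12 7 16 5)(10 13)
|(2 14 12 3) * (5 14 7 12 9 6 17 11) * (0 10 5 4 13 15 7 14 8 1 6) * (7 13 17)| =|(0 10 5 8 1 6 7 12 3 2 14 9)(4 17 11)(13 15)| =12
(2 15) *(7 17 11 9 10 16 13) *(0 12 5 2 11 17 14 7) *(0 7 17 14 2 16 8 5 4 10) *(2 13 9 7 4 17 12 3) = [3, 1, 15, 2, 10, 16, 6, 13, 5, 0, 8, 7, 17, 4, 12, 11, 9, 14] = (0 3 2 15 11 7 13 4 10 8 5 16 9)(12 17 14)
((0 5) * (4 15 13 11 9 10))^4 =(4 9 13)(10 11 15)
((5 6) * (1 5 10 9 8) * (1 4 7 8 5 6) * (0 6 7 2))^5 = (0 1)(2 5)(4 9)(6 7)(8 10)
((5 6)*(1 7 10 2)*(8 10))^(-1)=(1 2 10 8 7)(5 6)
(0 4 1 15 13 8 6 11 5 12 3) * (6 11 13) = (0 4 1 15 6 13 8 11 5 12 3) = [4, 15, 2, 0, 1, 12, 13, 7, 11, 9, 10, 5, 3, 8, 14, 6]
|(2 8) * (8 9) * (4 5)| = |(2 9 8)(4 5)| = 6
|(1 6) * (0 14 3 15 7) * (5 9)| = |(0 14 3 15 7)(1 6)(5 9)| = 10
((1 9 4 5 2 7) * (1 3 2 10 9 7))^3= ((1 7 3 2)(4 5 10 9))^3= (1 2 3 7)(4 9 10 5)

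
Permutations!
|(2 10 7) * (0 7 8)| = 5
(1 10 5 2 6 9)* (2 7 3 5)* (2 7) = (1 10 7 3 5 2 6 9) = [0, 10, 6, 5, 4, 2, 9, 3, 8, 1, 7]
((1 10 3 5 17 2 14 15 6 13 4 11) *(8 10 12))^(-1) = (1 11 4 13 6 15 14 2 17 5 3 10 8 12)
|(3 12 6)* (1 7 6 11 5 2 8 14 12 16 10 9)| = 42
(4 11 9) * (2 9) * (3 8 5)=(2 9 4 11)(3 8 5)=[0, 1, 9, 8, 11, 3, 6, 7, 5, 4, 10, 2]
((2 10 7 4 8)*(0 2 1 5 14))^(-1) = ((0 2 10 7 4 8 1 5 14))^(-1) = (0 14 5 1 8 4 7 10 2)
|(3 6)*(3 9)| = |(3 6 9)| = 3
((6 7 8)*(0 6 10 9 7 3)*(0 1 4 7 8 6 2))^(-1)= (0 2)(1 3 6 7 4)(8 9 10)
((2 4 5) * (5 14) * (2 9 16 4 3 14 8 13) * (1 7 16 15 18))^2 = ((1 7 16 4 8 13 2 3 14 5 9 15 18))^2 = (1 16 8 2 14 9 18 7 4 13 3 5 15)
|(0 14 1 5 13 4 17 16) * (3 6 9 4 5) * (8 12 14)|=22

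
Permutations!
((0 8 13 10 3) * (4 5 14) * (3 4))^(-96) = (14)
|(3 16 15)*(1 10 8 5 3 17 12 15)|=6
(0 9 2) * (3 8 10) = [9, 1, 0, 8, 4, 5, 6, 7, 10, 2, 3] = (0 9 2)(3 8 10)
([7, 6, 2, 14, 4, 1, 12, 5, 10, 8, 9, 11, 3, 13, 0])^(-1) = (0 14 3 12 6 1 5 7)(8 9 10)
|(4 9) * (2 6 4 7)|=5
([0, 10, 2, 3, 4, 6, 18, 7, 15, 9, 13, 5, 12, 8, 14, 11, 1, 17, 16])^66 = [0, 5, 2, 3, 4, 13, 8, 7, 16, 9, 6, 10, 12, 18, 14, 1, 11, 17, 15]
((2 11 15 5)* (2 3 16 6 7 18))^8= ((2 11 15 5 3 16 6 7 18))^8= (2 18 7 6 16 3 5 15 11)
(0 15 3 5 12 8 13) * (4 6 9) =(0 15 3 5 12 8 13)(4 6 9) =[15, 1, 2, 5, 6, 12, 9, 7, 13, 4, 10, 11, 8, 0, 14, 3]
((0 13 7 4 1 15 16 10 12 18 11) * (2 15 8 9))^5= (0 8 10 13 9 12 7 2 18 4 15 11 1 16)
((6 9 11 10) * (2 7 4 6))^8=(2 7 4 6 9 11 10)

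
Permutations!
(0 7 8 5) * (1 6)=(0 7 8 5)(1 6)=[7, 6, 2, 3, 4, 0, 1, 8, 5]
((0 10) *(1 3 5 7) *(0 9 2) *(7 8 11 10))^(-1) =((0 7 1 3 5 8 11 10 9 2))^(-1) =(0 2 9 10 11 8 5 3 1 7)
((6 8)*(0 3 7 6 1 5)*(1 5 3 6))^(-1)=((0 6 8 5)(1 3 7))^(-1)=(0 5 8 6)(1 7 3)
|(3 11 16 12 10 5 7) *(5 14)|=8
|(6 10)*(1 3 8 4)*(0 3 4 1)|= 10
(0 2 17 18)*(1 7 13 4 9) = [2, 7, 17, 3, 9, 5, 6, 13, 8, 1, 10, 11, 12, 4, 14, 15, 16, 18, 0] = (0 2 17 18)(1 7 13 4 9)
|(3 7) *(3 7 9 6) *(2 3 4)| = 5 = |(2 3 9 6 4)|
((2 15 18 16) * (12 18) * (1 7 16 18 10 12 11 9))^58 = ((18)(1 7 16 2 15 11 9)(10 12))^58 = (18)(1 16 15 9 7 2 11)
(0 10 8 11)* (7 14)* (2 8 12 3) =(0 10 12 3 2 8 11)(7 14) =[10, 1, 8, 2, 4, 5, 6, 14, 11, 9, 12, 0, 3, 13, 7]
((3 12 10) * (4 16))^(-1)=(3 10 12)(4 16)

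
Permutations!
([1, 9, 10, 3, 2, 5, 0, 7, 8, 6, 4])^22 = (0 9)(1 6)(2 10 4)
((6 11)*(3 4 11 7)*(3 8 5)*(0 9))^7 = ((0 9)(3 4 11 6 7 8 5))^7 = (11)(0 9)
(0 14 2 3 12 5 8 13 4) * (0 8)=[14, 1, 3, 12, 8, 0, 6, 7, 13, 9, 10, 11, 5, 4, 2]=(0 14 2 3 12 5)(4 8 13)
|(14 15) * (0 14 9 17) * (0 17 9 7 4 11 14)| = 5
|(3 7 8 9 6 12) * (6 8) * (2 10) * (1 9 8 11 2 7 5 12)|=21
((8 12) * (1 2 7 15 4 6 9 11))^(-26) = ((1 2 7 15 4 6 9 11)(8 12))^(-26) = (1 9 4 7)(2 11 6 15)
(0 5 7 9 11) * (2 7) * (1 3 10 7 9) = (0 5 2 9 11)(1 3 10 7) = [5, 3, 9, 10, 4, 2, 6, 1, 8, 11, 7, 0]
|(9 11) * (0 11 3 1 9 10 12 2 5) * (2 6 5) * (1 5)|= 9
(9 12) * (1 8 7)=(1 8 7)(9 12)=[0, 8, 2, 3, 4, 5, 6, 1, 7, 12, 10, 11, 9]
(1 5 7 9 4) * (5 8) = (1 8 5 7 9 4) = [0, 8, 2, 3, 1, 7, 6, 9, 5, 4]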